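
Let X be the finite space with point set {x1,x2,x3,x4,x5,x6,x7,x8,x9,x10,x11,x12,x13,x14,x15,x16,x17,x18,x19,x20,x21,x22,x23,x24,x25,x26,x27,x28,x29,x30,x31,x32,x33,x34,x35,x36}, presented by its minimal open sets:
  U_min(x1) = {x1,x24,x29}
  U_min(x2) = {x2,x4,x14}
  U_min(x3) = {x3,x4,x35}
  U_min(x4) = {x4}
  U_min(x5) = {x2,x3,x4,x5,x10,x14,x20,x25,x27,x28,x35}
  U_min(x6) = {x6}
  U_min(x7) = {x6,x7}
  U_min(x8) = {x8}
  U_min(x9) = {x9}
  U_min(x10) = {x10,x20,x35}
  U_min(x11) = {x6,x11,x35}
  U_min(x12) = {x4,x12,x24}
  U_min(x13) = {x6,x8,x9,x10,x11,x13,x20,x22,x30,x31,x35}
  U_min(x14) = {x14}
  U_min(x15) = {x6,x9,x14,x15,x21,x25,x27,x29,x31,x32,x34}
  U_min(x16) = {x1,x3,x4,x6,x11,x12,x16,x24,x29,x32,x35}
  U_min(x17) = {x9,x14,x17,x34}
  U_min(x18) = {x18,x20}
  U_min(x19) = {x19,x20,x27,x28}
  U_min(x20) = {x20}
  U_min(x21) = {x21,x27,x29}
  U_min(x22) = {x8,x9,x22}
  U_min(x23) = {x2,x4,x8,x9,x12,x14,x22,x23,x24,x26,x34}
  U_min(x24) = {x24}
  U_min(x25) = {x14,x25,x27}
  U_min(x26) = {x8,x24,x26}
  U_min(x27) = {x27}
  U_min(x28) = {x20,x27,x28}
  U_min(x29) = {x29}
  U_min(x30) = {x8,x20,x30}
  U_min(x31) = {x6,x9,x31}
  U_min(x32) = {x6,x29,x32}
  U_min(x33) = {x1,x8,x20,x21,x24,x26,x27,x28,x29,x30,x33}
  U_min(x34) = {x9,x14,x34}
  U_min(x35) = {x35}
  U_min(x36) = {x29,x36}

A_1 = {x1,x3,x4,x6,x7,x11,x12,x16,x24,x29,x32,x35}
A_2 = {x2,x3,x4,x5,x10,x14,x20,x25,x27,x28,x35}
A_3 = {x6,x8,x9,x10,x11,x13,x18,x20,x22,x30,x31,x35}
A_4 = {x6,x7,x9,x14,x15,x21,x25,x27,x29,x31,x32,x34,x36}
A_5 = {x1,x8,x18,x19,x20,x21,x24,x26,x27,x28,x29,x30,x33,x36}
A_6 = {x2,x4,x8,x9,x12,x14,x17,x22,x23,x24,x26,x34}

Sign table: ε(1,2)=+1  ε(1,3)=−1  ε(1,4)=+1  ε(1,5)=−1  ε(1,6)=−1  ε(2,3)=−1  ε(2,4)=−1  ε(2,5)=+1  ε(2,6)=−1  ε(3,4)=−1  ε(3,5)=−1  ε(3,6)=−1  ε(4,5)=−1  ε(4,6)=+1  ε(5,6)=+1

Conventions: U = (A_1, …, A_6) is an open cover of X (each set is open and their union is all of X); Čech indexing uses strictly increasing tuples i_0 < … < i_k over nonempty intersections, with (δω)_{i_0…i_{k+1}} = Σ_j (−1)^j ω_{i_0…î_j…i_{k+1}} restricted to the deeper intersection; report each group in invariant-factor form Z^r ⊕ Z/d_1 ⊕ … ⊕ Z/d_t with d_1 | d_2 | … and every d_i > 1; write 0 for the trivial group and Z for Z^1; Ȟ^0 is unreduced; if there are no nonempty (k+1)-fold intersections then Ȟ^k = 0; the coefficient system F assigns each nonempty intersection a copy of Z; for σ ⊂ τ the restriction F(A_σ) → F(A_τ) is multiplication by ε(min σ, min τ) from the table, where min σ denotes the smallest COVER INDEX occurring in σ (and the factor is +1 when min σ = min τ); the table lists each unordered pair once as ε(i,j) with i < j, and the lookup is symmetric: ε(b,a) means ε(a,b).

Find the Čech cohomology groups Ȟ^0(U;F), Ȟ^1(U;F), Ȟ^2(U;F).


nerve simplices:
  A12={x3,x4,x35} A13={x6,x11,x35} A14={x6,x7,x29,x32} A15={x1,x24,x29} A16={x4,x12,x24} A23={x10,x20,x35} A24={x14,x25,x27} A25={x20,x27,x28} A26={x2,x4,x14} A34={x6,x9,x31} A35={x8,x18,x20,x30} A36={x8,x9,x22} A45={x21,x27,x29,x36} A46={x9,x14,x34} A56={x8,x24,x26}
  A123={x35} A126={x4} A134={x6} A145={x29} A156={x24} A235={x20} A245={x27} A246={x14} A346={x9} A356={x8}
C dims 6,15,10; δ0: rk 6, SNF 1^5·2; δ1: rk 9, SNF 1^9
degree 0: 6−6−0 = 0 → Ȟ^0 ≅ 0
degree 1: 15−9−6 = 0 plus torsion [2] → Ȟ^1 ≅ Z/2
degree 2: 10−0−9 = 1 → Ȟ^2 ≅ Z

Ȟ^0(U;F) ≅ 0, Ȟ^1(U;F) ≅ Z/2 and Ȟ^2(U;F) ≅ Z


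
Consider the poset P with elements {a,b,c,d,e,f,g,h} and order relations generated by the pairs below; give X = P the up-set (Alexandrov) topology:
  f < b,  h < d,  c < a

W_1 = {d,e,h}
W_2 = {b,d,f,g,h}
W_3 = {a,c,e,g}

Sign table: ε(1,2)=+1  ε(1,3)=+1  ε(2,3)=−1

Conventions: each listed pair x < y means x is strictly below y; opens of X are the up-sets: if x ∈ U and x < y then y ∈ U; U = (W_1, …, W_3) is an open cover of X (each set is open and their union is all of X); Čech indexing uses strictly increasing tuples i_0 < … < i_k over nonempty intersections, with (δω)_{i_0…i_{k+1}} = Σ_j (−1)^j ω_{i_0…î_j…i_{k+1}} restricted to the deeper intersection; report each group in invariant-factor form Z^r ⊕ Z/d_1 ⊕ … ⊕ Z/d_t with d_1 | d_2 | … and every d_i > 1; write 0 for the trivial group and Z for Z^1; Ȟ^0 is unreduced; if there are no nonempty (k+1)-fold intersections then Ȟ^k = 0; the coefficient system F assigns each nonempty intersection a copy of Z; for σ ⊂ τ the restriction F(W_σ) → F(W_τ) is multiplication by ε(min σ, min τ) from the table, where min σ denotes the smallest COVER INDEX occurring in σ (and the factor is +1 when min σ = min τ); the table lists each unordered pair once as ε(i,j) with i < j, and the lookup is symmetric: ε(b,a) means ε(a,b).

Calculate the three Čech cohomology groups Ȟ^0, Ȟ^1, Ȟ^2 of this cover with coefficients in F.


Ȟ^0 ≅ 0,  Ȟ^1 ≅ Z/2,  Ȟ^2 ≅ 0

nonempty intersections:
  W12={d,h} W13={e} W23={g}
C dims 3,3; δ0: rk 3, SNF 1^2·2
Ȟ^0: (3−3)−0=0 ⇒ 0
Ȟ^1: (3−0)−3=0 plus torsion [2] ⇒ Z/2
Ȟ^2: (0−0)−0=0 ⇒ 0


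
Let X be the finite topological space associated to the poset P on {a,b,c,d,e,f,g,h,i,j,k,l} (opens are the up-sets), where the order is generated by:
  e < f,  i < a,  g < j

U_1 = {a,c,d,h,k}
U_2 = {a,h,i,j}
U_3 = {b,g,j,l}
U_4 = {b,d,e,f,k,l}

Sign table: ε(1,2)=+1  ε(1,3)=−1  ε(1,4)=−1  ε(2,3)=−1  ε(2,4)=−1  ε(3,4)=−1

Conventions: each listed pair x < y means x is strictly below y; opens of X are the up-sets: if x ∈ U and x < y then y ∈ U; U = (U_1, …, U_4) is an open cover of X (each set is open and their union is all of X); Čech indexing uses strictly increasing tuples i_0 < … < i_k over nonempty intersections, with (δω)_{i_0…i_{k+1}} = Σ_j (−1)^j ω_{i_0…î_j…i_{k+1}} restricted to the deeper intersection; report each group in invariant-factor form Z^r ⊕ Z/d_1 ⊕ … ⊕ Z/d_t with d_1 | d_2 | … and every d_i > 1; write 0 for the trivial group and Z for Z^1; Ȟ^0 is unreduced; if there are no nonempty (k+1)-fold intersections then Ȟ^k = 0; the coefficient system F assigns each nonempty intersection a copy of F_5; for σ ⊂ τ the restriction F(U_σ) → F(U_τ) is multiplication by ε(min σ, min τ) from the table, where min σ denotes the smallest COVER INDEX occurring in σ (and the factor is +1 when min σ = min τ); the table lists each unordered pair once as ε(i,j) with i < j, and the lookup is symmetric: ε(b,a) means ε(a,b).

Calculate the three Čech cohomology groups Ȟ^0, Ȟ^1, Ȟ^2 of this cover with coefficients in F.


nerve of the cover:
  U12={a,h} U14={d,k} U23={j} U34={b,l}
C dims 4,4; δ0: rk_F5 4
Ȟ^0 = (4 − 4) − 0 = 0, so Ȟ^0 ≅ 0
Ȟ^1 = (4 − 0) − 4 = 0, so Ȟ^1 ≅ 0
Ȟ^2 = (0 − 0) − 0 = 0, so Ȟ^2 ≅ 0

Ȟ^0(U;F) ≅ 0,  Ȟ^1(U;F) ≅ 0,  Ȟ^2(U;F) ≅ 0


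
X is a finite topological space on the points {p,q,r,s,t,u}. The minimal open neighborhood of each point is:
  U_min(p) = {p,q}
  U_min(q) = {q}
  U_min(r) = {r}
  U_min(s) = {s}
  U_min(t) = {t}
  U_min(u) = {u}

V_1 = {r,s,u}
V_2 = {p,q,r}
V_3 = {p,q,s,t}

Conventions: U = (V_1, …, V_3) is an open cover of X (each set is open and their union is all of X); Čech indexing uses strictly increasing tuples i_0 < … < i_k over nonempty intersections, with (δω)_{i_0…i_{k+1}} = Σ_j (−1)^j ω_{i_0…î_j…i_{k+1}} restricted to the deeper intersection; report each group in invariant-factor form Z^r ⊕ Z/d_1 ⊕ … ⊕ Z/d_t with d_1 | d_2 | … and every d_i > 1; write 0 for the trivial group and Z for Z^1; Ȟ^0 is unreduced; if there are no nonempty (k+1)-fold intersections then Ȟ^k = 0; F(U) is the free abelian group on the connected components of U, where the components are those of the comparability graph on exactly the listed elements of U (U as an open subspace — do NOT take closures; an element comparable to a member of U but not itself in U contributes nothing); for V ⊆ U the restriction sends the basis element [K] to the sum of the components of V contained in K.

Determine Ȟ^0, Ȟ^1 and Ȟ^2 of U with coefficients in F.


Ȟ^0 ≅ Z^5, Ȟ^1 ≅ 0 and Ȟ^2 ≅ 0

nerve simplices:
  V12={r} V13={s} V23={p,q}
components per intersection:
  V1: {r} {s} {u}
  V2: {p,q} {r}
  V3: {p,q} {s} {t}
  V12: {r}
  V13: {s}
  V23: {p,q}
C dims 8,3; δ0: rk 3, SNF 1^3
degree 0: 8−3−0 = 5 → Ȟ^0 ≅ Z^5
degree 1: 3−0−3 = 0 → Ȟ^1 ≅ 0
degree 2: 0−0−0 = 0 → Ȟ^2 ≅ 0


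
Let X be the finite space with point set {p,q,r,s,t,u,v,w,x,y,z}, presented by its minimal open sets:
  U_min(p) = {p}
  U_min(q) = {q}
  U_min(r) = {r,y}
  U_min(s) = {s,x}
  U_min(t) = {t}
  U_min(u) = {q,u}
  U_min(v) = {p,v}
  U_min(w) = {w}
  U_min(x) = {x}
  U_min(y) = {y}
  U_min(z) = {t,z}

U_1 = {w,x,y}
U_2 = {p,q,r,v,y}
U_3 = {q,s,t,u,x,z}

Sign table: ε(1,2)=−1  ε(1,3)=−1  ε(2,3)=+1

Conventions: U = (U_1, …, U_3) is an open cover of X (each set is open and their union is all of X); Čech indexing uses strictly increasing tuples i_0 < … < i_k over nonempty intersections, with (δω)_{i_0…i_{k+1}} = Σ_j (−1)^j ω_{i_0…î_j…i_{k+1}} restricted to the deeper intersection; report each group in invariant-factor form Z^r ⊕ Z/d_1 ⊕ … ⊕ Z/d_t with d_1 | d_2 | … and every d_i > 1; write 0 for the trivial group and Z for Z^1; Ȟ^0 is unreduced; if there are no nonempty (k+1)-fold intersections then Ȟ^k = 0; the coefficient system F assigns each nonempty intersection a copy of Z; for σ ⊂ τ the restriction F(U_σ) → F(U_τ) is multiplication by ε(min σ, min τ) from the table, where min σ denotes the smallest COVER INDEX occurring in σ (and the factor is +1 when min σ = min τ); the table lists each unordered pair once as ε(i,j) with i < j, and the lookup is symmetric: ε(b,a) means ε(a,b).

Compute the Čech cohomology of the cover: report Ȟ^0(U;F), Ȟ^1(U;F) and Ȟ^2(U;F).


intersection data:
  U12={y} U13={x} U23={q}
C dims 3,3; δ0: rk 2, SNF 1^2
Ȟ^0 = (3 − 2) − 0 = 1, so Ȟ^0 ≅ Z
Ȟ^1 = (3 − 0) − 2 = 1, so Ȟ^1 ≅ Z
Ȟ^2 = (0 − 0) − 0 = 0, so Ȟ^2 ≅ 0

Ȟ^0 ≅ Z, Ȟ^1 ≅ Z and Ȟ^2 ≅ 0


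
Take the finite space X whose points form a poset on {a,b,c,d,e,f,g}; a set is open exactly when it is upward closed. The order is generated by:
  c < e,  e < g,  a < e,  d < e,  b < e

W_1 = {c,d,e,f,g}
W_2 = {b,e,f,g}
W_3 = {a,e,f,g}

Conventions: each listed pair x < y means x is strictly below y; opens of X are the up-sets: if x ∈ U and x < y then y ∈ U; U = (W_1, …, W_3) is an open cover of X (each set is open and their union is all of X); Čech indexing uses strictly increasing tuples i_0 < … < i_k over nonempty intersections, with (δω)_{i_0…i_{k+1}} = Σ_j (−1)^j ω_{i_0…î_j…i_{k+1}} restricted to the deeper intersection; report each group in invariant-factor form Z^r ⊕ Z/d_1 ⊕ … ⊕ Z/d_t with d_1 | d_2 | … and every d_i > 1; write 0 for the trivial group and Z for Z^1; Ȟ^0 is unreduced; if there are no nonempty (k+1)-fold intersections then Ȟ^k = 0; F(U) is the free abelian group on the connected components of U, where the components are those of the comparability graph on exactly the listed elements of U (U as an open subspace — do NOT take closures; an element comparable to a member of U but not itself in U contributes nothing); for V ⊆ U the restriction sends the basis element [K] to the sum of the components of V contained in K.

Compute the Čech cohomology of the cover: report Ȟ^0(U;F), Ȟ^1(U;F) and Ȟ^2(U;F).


Ȟ^0(U;F) ≅ Z^2; Ȟ^1(U;F) ≅ 0; Ȟ^2(U;F) ≅ 0

intersection data:
  W12={e,f,g} W13={e,f,g} W23={e,f,g}
  W123={e,f,g}
components per intersection:
  W1: {c,d,e,g} {f}
  W2: {b,e,g} {f}
  W3: {a,e,g} {f}
  W12: {e,g} {f}
  W13: {e,g} {f}
  W23: {e,g} {f}
  W123: {e,g} {f}
C dims 6,6,2; δ0: rk 4, SNF 1^4; δ1: rk 2, SNF 1^2
Ȟ^0 = (6 − 4) − 0 = 2, so Ȟ^0 ≅ Z^2
Ȟ^1 = (6 − 2) − 4 = 0, so Ȟ^1 ≅ 0
Ȟ^2 = (2 − 0) − 2 = 0, so Ȟ^2 ≅ 0


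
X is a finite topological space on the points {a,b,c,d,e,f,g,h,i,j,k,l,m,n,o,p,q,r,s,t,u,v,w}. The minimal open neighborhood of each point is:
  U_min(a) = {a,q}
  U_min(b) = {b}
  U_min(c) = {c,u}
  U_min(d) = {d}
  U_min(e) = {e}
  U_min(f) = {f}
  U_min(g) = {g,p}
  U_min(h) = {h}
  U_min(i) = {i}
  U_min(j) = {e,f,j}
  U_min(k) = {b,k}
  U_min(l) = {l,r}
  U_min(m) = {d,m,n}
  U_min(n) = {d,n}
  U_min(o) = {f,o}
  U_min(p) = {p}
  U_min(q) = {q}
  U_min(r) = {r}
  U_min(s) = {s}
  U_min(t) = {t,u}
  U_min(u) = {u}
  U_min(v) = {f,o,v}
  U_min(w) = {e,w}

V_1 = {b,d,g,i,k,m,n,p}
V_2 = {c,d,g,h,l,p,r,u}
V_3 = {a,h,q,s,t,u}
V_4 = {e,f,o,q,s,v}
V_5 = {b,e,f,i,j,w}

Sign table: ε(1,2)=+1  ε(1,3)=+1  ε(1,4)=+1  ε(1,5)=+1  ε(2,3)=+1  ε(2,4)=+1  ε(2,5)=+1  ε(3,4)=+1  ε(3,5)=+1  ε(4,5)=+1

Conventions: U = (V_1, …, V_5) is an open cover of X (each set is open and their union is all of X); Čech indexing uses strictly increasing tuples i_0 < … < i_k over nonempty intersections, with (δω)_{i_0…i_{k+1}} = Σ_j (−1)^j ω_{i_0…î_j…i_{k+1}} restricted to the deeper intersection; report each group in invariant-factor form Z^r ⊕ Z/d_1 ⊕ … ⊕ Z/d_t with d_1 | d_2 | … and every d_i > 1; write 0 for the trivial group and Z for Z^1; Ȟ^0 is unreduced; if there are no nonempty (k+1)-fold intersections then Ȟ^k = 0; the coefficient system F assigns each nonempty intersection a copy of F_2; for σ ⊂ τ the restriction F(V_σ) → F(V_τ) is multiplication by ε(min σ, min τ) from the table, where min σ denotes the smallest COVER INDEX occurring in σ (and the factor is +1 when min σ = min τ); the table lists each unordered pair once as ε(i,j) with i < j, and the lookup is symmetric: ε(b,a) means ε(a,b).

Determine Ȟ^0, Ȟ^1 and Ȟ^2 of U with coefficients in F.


nerve of the cover:
  V12={d,g,p} V15={b,i} V23={h,u} V34={q,s} V45={e,f}
C dims 5,5; δ0: rk_F2 4
Ȟ^0 = (5 − 4) − 0 = 1, so Ȟ^0 ≅ Z/2
Ȟ^1 = (5 − 0) − 4 = 1, so Ȟ^1 ≅ Z/2
Ȟ^2 = (0 − 0) − 0 = 0, so Ȟ^2 ≅ 0

Ȟ^0 ≅ Z/2, Ȟ^1 ≅ Z/2, Ȟ^2 ≅ 0


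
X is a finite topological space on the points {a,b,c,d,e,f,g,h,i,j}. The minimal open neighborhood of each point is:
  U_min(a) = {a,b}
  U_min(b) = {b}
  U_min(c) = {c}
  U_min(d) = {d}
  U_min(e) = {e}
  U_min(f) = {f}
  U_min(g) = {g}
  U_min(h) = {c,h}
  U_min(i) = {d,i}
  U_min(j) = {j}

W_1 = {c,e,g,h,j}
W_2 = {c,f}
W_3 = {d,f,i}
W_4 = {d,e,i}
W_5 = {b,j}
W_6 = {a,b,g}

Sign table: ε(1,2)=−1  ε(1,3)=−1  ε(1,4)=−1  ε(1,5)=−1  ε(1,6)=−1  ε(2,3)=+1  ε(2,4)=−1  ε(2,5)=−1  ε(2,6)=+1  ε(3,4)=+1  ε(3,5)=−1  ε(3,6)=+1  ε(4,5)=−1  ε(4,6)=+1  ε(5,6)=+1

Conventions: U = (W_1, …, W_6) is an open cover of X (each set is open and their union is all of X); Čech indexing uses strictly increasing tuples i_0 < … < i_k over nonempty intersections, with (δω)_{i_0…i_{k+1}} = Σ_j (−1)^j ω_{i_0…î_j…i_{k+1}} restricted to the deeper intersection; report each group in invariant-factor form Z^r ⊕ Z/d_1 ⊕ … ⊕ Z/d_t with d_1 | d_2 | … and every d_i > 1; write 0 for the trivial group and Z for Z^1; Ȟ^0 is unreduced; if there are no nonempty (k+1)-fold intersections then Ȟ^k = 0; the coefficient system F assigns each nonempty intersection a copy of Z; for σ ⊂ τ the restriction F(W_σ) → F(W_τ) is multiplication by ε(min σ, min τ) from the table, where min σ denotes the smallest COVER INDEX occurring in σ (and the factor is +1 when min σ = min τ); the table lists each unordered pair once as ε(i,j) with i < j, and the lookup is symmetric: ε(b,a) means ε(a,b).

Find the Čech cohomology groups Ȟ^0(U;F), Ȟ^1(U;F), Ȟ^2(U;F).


nerve simplices:
  W12={c} W14={e} W15={j} W16={g} W23={f} W34={d,i} W56={b}
C dims 6,7; δ0: rk 5, SNF 1^5
degree 0: 6−5−0 = 1 → Ȟ^0 ≅ Z
degree 1: 7−0−5 = 2 → Ȟ^1 ≅ Z^2
degree 2: 0−0−0 = 0 → Ȟ^2 ≅ 0

Ȟ^0 ≅ Z; Ȟ^1 ≅ Z^2; Ȟ^2 ≅ 0


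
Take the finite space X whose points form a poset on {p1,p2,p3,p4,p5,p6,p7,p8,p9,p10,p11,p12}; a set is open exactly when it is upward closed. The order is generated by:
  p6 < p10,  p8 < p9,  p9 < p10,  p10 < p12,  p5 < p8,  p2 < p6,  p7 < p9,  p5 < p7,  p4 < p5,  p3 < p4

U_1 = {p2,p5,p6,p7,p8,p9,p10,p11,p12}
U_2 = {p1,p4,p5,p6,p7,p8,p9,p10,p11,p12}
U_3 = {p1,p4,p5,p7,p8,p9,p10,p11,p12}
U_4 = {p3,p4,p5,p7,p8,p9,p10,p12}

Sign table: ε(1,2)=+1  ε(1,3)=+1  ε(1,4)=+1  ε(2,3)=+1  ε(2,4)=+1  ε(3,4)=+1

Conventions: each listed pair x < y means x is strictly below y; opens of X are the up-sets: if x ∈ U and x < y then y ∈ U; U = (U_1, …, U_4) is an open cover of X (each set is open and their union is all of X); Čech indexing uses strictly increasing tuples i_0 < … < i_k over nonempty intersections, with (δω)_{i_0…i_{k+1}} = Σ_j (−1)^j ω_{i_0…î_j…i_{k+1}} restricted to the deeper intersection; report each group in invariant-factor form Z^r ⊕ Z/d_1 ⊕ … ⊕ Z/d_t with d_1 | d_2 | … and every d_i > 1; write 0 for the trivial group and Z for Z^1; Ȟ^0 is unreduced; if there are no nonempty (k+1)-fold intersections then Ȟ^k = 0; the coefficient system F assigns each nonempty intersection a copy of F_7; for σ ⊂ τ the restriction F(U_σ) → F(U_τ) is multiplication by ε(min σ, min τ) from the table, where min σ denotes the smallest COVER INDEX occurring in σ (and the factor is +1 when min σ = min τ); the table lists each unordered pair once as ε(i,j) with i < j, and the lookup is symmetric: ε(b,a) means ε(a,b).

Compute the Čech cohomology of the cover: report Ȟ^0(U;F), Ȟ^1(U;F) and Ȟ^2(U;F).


Ȟ^0 ≅ Z/7, Ȟ^1 ≅ 0 and Ȟ^2 ≅ 0

nonempty overlaps:
  U12={p5,p6,p7,p8,p9,p10,p11,p12} U13={p5,p7,p8,p9,p10,p11,p12} U14={p5,p7,p8,p9,p10,p12} U23={p1,p4,p5,p7,p8,p9,p10,p11,p12} U24={p4,p5,p7,p8,p9,p10,p12} U34={p4,p5,p7,p8,p9,p10,p12}
  U123={p5,p7,p8,p9,p10,p11,p12} U124={p5,p7,p8,p9,p10,p12} U134={p5,p7,p8,p9,p10,p12} U234={p4,p5,p7,p8,p9,p10,p12}
  U1234={p5,p7,p8,p9,p10,p12}
C dims 4,6,4,1; δ0: rk_F7 3; δ1: rk_F7 3; δ2: rk_F7 1
degree 0: 4−3−0 = 1 → Ȟ^0 ≅ Z/7
degree 1: 6−3−3 = 0 → Ȟ^1 ≅ 0
degree 2: 4−1−3 = 0 → Ȟ^2 ≅ 0


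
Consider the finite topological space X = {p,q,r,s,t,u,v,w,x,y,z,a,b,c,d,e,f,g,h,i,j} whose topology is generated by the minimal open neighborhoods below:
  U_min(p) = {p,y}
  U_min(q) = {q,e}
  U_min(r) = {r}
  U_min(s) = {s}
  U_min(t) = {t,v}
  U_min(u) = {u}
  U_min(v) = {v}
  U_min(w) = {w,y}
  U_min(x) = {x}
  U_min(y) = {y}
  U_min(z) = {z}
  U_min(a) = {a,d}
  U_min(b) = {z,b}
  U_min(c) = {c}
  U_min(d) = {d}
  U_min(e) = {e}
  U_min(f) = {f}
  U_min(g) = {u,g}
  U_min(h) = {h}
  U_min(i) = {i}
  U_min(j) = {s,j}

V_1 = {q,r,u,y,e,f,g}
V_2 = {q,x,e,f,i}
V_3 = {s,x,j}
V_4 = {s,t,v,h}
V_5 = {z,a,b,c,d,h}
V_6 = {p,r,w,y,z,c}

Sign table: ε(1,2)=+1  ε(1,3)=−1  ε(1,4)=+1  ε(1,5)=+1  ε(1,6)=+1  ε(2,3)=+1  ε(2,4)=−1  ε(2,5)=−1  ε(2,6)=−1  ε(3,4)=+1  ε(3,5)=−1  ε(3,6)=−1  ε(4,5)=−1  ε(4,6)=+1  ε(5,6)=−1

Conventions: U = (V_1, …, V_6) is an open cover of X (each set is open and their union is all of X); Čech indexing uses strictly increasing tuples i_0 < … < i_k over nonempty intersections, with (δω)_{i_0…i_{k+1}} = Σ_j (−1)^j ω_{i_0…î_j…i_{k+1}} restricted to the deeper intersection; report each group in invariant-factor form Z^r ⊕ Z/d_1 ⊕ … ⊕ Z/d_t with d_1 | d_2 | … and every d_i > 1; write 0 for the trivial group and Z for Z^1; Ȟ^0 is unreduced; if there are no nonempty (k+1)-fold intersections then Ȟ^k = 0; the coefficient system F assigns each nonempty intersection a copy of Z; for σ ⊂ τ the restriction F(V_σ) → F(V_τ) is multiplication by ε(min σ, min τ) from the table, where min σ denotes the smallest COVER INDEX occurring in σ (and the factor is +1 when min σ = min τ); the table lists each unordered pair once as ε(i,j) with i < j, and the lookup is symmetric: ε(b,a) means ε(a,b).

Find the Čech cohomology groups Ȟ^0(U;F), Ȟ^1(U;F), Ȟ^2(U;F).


Ȟ^0 = Z, Ȟ^1 = Z, Ȟ^2 = 0

nerve simplices:
  V12={q,e,f} V16={r,y} V23={x} V34={s} V45={h} V56={z,c}
C dims 6,6; δ0: rk 5, SNF 1^5
degree 0: 6−5−0 = 1 → Ȟ^0 ≅ Z
degree 1: 6−0−5 = 1 → Ȟ^1 ≅ Z
degree 2: 0−0−0 = 0 → Ȟ^2 ≅ 0


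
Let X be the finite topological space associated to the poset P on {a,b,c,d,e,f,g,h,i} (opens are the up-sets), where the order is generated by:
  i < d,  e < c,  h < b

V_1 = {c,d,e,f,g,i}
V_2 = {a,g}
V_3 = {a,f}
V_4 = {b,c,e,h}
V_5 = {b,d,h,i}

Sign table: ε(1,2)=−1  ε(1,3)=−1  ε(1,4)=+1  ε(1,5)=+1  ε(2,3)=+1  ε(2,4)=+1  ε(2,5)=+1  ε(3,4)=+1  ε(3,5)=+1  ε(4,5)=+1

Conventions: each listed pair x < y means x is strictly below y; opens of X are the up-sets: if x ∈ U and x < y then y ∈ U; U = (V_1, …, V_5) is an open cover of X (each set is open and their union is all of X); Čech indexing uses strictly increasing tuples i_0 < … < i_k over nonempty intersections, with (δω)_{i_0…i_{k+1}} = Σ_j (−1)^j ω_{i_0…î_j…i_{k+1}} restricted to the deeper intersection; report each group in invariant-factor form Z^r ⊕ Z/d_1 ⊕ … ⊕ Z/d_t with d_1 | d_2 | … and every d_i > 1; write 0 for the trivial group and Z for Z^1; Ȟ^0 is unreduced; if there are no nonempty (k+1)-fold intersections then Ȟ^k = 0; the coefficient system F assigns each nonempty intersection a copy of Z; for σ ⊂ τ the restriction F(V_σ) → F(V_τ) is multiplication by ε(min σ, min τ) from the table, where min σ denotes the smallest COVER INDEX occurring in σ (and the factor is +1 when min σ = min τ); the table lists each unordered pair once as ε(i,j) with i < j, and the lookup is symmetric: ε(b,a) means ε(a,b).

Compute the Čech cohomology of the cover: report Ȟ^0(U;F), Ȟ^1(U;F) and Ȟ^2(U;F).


nerve simplices:
  V12={g} V13={f} V14={c,e} V15={d,i} V23={a} V45={b,h}
C dims 5,6; δ0: rk 4, SNF 1^4
degree 0: 5−4−0 = 1 → Ȟ^0 ≅ Z
degree 1: 6−0−4 = 2 → Ȟ^1 ≅ Z^2
degree 2: 0−0−0 = 0 → Ȟ^2 ≅ 0

Ȟ^0 ≅ Z,  Ȟ^1 ≅ Z^2,  Ȟ^2 ≅ 0


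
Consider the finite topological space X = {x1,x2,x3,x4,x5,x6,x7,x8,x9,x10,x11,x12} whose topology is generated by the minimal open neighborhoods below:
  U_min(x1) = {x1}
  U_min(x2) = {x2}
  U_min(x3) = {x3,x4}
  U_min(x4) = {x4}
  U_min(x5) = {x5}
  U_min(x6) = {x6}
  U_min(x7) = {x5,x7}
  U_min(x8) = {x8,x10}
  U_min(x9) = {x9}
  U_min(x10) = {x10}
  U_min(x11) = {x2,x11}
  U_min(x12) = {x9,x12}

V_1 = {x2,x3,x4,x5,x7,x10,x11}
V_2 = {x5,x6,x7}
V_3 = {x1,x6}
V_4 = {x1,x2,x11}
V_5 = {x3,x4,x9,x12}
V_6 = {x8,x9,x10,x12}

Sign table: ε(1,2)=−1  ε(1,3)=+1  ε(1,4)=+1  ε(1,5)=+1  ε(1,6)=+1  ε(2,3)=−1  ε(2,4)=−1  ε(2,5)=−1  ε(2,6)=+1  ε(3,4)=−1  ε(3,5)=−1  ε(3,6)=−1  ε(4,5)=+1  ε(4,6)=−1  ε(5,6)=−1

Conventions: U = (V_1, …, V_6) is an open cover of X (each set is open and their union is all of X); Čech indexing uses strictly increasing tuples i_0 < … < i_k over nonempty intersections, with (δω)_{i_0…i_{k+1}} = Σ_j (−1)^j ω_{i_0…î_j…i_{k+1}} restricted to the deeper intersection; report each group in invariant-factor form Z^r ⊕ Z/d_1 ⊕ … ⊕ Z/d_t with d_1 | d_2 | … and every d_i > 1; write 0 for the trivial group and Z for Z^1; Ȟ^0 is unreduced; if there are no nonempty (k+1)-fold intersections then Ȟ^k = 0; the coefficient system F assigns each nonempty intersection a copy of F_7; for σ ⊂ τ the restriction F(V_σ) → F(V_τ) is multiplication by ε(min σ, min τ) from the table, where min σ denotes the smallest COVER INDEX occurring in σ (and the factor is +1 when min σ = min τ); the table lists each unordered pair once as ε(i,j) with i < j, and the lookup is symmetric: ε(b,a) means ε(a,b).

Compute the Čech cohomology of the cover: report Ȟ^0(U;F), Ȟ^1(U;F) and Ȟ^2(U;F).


Ȟ^0 = 0; Ȟ^1 = Z/7; Ȟ^2 = 0

nerve of the cover:
  V12={x5,x7} V14={x2,x11} V15={x3,x4} V16={x10} V23={x6} V34={x1} V56={x9,x12}
C dims 6,7; δ0: rk_F7 6
Ȟ^0 = (6 − 6) − 0 = 0, so Ȟ^0 ≅ 0
Ȟ^1 = (7 − 0) − 6 = 1, so Ȟ^1 ≅ Z/7
Ȟ^2 = (0 − 0) − 0 = 0, so Ȟ^2 ≅ 0


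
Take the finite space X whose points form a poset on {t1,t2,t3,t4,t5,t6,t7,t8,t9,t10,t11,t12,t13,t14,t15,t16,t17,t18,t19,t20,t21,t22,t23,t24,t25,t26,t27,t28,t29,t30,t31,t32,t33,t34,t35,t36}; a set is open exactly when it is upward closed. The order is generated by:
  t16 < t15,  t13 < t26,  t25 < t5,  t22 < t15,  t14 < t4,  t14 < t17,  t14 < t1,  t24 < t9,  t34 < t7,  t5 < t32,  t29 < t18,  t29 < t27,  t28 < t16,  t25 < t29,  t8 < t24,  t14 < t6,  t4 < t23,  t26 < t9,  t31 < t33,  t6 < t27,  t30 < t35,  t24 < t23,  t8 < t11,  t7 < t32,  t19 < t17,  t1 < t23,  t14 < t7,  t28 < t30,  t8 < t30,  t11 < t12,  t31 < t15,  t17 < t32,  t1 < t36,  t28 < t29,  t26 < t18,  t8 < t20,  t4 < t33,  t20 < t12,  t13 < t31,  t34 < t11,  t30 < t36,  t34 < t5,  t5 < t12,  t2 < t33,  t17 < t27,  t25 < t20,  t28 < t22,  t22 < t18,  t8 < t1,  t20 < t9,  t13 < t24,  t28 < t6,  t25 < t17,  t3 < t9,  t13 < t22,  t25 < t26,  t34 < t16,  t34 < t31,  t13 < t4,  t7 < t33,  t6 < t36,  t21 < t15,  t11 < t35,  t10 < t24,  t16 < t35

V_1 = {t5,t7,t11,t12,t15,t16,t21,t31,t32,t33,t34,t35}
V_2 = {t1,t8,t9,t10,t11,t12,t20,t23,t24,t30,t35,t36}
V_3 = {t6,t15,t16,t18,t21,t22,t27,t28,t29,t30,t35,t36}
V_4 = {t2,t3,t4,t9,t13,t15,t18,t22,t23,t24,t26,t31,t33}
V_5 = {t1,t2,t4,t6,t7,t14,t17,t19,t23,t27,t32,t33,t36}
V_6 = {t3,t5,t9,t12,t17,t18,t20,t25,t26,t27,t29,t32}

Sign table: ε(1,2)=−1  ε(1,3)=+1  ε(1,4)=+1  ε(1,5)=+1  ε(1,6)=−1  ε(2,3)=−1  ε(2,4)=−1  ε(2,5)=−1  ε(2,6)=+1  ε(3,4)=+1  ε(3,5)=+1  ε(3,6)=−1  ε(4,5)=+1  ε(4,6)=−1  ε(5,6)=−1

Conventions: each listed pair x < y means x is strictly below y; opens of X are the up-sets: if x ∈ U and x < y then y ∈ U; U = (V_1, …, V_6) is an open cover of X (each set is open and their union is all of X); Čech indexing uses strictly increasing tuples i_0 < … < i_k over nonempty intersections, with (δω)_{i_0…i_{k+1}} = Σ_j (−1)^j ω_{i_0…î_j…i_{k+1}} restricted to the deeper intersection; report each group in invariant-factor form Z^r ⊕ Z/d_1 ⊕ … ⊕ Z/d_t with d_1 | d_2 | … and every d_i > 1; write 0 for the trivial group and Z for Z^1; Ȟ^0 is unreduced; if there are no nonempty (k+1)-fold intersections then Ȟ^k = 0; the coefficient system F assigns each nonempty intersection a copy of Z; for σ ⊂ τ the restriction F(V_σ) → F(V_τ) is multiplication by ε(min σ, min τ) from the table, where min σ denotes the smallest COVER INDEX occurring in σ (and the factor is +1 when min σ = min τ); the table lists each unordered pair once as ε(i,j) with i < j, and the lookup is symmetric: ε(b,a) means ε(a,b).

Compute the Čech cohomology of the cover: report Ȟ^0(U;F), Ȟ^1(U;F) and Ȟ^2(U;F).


nonempty overlaps:
  V12={t11,t12,t35} V13={t15,t16,t21,t35} V14={t15,t31,t33} V15={t7,t32,t33} V16={t5,t12,t32} V23={t30,t35,t36} V24={t9,t23,t24} V25={t1,t23,t36} V26={t9,t12,t20} V34={t15,t18,t22} V35={t6,t27,t36} V36={t18,t27,t29} V45={t2,t4,t23,t33} V46={t3,t9,t18,t26} V56={t17,t27,t32}
  V123={t35} V126={t12} V134={t15} V145={t33} V156={t32} V235={t36} V245={t23} V246={t9} V346={t18} V356={t27}
C dims 6,15,10; δ0: rk 5, SNF 1^5; δ1: rk 10, SNF 1^9·2
degree 0: 6−5−0 = 1 → Ȟ^0 ≅ Z
degree 1: 15−10−5 = 0 → Ȟ^1 ≅ 0
degree 2: 10−0−10 = 0 plus torsion [2] → Ȟ^2 ≅ Z/2

Ȟ^0 ≅ Z, Ȟ^1 ≅ 0, Ȟ^2 ≅ Z/2


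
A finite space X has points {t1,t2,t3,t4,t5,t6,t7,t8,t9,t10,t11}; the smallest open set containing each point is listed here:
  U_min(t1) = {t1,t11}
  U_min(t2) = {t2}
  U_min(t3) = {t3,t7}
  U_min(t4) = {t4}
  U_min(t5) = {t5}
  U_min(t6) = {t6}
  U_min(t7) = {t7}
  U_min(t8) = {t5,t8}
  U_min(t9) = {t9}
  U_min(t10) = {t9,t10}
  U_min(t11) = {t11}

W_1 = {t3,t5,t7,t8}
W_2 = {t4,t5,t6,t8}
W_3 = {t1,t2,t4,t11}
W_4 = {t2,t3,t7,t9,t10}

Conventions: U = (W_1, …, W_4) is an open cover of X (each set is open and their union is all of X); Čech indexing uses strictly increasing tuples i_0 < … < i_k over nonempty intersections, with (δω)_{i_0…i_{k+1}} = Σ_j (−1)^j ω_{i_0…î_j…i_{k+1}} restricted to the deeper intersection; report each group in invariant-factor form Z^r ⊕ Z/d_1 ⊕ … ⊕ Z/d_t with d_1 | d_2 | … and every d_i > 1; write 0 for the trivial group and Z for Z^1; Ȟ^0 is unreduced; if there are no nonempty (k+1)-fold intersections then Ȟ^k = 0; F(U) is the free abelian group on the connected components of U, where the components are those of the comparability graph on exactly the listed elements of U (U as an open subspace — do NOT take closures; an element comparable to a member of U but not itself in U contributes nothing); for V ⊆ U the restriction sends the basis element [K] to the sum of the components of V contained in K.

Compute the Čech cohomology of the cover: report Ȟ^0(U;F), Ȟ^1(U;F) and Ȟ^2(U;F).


Ȟ^0(U;F) ≅ Z^7, Ȟ^1(U;F) ≅ 0 and Ȟ^2(U;F) ≅ 0

nerve simplices:
  W12={t5,t8} W14={t3,t7} W23={t4} W34={t2}
components per intersection:
  W1: {t3,t7} {t5,t8}
  W2: {t4} {t5,t8} {t6}
  W3: {t1,t11} {t2} {t4}
  W4: {t2} {t3,t7} {t9,t10}
  W12: {t5,t8}
  W14: {t3,t7}
  W23: {t4}
  W34: {t2}
C dims 11,4; δ0: rk 4, SNF 1^4
degree 0: 11−4−0 = 7 → Ȟ^0 ≅ Z^7
degree 1: 4−0−4 = 0 → Ȟ^1 ≅ 0
degree 2: 0−0−0 = 0 → Ȟ^2 ≅ 0


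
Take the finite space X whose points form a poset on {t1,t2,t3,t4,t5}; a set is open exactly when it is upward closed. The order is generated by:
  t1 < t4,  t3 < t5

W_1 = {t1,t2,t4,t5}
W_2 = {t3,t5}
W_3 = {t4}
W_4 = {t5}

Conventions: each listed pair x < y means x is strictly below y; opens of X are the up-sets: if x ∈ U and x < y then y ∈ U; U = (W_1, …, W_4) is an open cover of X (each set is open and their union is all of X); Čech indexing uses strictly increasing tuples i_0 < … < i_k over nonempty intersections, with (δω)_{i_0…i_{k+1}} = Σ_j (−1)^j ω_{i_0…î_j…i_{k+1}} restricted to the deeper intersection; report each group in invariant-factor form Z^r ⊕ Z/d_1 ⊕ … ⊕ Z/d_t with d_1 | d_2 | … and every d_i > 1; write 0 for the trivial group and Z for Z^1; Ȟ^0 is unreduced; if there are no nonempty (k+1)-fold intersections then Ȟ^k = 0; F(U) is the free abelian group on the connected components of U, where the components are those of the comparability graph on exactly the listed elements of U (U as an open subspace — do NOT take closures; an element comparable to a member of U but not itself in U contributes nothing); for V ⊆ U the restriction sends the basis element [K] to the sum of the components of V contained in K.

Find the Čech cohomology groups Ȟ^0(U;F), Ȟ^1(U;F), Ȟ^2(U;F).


Ȟ^0 ≅ Z^3, Ȟ^1 ≅ 0 and Ȟ^2 ≅ 0

cover nerve:
  W12={t5} W13={t4} W14={t5} W24={t5}
  W124={t5}
components per intersection:
  W1: {t1,t4} {t2} {t5}
  W2: {t3,t5}
  W3: {t4}
  W4: {t5}
  W12: {t5}
  W13: {t4}
  W14: {t5}
  W24: {t5}
  W124: {t5}
C dims 6,4,1; δ0: rk 3, SNF 1^3; δ1: rk 1, SNF 1^1
Ȟ^0: (6−3)−0=3 ⇒ Z^3
Ȟ^1: (4−1)−3=0 ⇒ 0
Ȟ^2: (1−0)−1=0 ⇒ 0


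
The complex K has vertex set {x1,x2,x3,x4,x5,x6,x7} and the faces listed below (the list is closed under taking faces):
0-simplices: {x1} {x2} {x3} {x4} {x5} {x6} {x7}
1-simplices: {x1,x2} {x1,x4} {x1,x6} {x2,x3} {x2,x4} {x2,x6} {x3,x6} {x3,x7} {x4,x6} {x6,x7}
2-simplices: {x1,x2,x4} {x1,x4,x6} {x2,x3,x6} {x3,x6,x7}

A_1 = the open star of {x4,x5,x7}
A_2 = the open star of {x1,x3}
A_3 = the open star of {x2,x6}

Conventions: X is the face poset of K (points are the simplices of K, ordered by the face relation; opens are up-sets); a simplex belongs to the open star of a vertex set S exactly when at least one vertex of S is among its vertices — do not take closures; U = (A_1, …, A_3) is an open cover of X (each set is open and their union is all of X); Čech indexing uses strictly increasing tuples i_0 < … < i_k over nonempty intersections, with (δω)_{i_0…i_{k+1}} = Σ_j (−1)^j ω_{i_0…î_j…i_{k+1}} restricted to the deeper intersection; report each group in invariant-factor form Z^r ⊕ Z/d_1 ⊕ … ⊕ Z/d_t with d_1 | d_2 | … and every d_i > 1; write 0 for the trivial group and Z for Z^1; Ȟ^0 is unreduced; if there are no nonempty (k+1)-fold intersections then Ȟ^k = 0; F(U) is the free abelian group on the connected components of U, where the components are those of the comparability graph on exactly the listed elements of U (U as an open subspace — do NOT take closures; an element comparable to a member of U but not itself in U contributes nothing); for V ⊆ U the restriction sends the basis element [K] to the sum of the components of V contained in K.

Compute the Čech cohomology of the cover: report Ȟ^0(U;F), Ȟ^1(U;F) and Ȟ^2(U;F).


Ȟ^0 = Z^2, Ȟ^1 = Z and Ȟ^2 = 0

intersection data:
  A1={{x4},{x5},{x7},{x1,x4},{x2,x4},{x3,x7},{x4,x6},{x6,x7},{x1,x2,x4},{x1,x4,x6},{x3,x6,x7}} A2={{x1},{x3},{x1,x2},{x1,x4},{x1,x6},{x2,x3},{x3,x6},{x3,x7},{x1,x2,x4},{x1,x4,x6},{x2,x3,x6},{x3,x6,x7}} A3={{x2},{x6},{x1,x2},{x1,x6},{x2,x3},{x2,x4},{x2,x6},{x3,x6},{x4,x6},{x6,x7},{x1,x2,x4},{x1,x4,x6},{x2,x3,x6},{x3,x6,x7}}
  A12={{x1,x4},{x3,x7},{x1,x2,x4},{x1,x4,x6},{x3,x6,x7}} A13={{x2,x4},{x4,x6},{x6,x7},{x1,x2,x4},{x1,x4,x6},{x3,x6,x7}} A23={{x1,x2},{x1,x6},{x2,x3},{x3,x6},{x1,x2,x4},{x1,x4,x6},{x2,x3,x6},{x3,x6,x7}}
  A123={{x1,x2,x4},{x1,x4,x6},{x3,x6,x7}}
components per intersection:
  A1: {{x4},{x1,x4},{x2,x4},{x4,x6},{x1,x2,x4},{x1,x4,x6}} {{x5}} {{x7},{x3,x7},{x6,x7},{x3,x6,x7}}
  A2: {{x1},{x1,x2},{x1,x4},{x1,x6},{x1,x2,x4},{x1,x4,x6}} {{x3},{x2,x3},{x3,x6},{x3,x7},{x2,x3,x6},{x3,x6,x7}}
  A3: {{x2},{x6},{x1,x2},{x1,x6},{x2,x3},{x2,x4},{x2,x6},{x3,x6},{x4,x6},{x6,x7},{x1,x2,x4},{x1,x4,x6},{x2,x3,x6},{x3,x6,x7}}
  A12: {{x1,x4},{x1,x2,x4},{x1,x4,x6}} {{x3,x7},{x3,x6,x7}}
  A13: {{x2,x4},{x1,x2,x4}} {{x4,x6},{x1,x4,x6}} {{x6,x7},{x3,x6,x7}}
  A23: {{x1,x2},{x1,x2,x4}} {{x1,x6},{x1,x4,x6}} {{x2,x3},{x3,x6},{x2,x3,x6},{x3,x6,x7}}
  A123: {{x1,x2,x4}} {{x1,x4,x6}} {{x3,x6,x7}}
C dims 6,8,3; δ0: rk 4, SNF 1^4; δ1: rk 3, SNF 1^3
Ȟ^0 = (6 − 4) − 0 = 2, so Ȟ^0 ≅ Z^2
Ȟ^1 = (8 − 3) − 4 = 1, so Ȟ^1 ≅ Z
Ȟ^2 = (3 − 0) − 3 = 0, so Ȟ^2 ≅ 0


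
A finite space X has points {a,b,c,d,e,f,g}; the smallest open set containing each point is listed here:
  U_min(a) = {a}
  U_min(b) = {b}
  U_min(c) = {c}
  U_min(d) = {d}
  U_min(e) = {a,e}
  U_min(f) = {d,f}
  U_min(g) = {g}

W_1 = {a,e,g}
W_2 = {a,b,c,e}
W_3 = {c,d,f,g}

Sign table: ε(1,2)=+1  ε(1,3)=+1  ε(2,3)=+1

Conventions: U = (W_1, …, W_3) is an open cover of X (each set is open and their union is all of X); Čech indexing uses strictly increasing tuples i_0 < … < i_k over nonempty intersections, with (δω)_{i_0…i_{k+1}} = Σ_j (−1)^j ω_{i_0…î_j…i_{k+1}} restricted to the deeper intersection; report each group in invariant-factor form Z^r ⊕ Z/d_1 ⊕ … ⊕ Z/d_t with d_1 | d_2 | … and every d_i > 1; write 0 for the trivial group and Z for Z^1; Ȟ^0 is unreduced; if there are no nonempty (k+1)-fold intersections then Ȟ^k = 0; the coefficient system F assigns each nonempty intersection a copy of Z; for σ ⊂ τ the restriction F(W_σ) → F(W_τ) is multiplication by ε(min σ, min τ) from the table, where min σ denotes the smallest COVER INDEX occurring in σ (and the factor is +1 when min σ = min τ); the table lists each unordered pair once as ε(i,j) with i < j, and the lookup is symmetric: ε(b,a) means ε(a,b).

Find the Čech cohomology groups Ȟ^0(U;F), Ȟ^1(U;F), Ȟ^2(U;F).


Ȟ^0 = Z, Ȟ^1 = Z and Ȟ^2 = 0

nerve of the cover:
  W12={a,e} W13={g} W23={c}
C dims 3,3; δ0: rk 2, SNF 1^2
Ȟ^0 = (3 − 2) − 0 = 1, so Ȟ^0 ≅ Z
Ȟ^1 = (3 − 0) − 2 = 1, so Ȟ^1 ≅ Z
Ȟ^2 = (0 − 0) − 0 = 0, so Ȟ^2 ≅ 0


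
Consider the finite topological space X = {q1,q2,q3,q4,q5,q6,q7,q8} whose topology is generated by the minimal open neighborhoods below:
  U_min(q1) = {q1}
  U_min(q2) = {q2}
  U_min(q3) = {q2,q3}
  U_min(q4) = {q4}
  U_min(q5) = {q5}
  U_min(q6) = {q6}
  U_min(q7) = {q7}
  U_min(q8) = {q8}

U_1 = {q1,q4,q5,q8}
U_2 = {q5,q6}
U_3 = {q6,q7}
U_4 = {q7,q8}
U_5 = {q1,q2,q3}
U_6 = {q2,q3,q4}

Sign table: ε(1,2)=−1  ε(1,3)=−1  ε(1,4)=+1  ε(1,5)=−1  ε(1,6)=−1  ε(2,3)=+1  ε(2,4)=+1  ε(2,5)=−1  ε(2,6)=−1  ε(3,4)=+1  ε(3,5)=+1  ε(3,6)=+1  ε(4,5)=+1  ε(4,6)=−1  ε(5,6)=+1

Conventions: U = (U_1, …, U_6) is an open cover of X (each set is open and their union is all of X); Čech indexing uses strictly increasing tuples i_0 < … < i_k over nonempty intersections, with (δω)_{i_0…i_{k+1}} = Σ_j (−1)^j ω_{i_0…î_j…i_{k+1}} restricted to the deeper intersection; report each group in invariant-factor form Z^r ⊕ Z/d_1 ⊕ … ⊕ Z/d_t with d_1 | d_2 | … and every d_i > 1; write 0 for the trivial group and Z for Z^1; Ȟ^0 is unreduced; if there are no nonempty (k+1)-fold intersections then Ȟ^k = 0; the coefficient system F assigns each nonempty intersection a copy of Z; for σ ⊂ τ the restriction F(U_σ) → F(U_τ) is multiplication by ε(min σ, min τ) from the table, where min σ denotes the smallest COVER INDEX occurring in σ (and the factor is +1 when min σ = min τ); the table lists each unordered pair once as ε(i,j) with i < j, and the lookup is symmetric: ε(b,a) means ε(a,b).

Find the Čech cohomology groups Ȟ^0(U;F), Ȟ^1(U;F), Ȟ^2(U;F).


Ȟ^0 ≅ 0,  Ȟ^1 ≅ Z ⊕ Z/2,  Ȟ^2 ≅ 0

nonempty overlaps:
  U12={q5} U14={q8} U15={q1} U16={q4} U23={q6} U34={q7} U56={q2,q3}
C dims 6,7; δ0: rk 6, SNF 1^5·2
degree 0: 6−6−0 = 0 → Ȟ^0 ≅ 0
degree 1: 7−0−6 = 1 plus torsion [2] → Ȟ^1 ≅ Z ⊕ Z/2
degree 2: 0−0−0 = 0 → Ȟ^2 ≅ 0


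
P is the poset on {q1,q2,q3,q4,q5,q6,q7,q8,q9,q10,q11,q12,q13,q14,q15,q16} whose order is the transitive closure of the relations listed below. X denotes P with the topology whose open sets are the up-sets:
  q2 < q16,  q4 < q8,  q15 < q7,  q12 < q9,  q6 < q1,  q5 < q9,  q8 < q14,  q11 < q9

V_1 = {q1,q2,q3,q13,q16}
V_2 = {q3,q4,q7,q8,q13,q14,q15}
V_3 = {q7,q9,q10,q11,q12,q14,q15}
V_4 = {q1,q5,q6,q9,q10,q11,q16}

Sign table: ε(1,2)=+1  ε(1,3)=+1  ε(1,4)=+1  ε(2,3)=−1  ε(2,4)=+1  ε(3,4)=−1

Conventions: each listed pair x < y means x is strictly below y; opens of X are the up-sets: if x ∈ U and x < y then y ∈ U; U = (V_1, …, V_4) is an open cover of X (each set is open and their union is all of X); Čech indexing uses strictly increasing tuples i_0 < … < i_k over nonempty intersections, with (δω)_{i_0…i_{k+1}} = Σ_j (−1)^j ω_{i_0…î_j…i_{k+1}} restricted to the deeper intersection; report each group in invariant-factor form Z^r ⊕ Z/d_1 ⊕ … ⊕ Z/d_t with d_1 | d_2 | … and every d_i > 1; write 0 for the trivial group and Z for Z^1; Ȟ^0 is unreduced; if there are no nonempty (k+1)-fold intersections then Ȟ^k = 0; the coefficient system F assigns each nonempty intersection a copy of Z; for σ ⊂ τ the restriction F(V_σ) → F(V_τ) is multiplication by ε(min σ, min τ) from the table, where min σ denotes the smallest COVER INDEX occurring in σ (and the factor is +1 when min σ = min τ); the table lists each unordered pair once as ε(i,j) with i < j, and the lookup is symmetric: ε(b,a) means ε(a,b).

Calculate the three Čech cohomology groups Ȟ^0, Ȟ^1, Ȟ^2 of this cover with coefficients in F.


Ȟ^0(U;F) ≅ Z; Ȟ^1(U;F) ≅ Z; Ȟ^2(U;F) ≅ 0

nonempty overlaps:
  V12={q3,q13} V14={q1,q16} V23={q7,q14,q15} V34={q9,q10,q11}
C dims 4,4; δ0: rk 3, SNF 1^3
degree 0: 4−3−0 = 1 → Ȟ^0 ≅ Z
degree 1: 4−0−3 = 1 → Ȟ^1 ≅ Z
degree 2: 0−0−0 = 0 → Ȟ^2 ≅ 0


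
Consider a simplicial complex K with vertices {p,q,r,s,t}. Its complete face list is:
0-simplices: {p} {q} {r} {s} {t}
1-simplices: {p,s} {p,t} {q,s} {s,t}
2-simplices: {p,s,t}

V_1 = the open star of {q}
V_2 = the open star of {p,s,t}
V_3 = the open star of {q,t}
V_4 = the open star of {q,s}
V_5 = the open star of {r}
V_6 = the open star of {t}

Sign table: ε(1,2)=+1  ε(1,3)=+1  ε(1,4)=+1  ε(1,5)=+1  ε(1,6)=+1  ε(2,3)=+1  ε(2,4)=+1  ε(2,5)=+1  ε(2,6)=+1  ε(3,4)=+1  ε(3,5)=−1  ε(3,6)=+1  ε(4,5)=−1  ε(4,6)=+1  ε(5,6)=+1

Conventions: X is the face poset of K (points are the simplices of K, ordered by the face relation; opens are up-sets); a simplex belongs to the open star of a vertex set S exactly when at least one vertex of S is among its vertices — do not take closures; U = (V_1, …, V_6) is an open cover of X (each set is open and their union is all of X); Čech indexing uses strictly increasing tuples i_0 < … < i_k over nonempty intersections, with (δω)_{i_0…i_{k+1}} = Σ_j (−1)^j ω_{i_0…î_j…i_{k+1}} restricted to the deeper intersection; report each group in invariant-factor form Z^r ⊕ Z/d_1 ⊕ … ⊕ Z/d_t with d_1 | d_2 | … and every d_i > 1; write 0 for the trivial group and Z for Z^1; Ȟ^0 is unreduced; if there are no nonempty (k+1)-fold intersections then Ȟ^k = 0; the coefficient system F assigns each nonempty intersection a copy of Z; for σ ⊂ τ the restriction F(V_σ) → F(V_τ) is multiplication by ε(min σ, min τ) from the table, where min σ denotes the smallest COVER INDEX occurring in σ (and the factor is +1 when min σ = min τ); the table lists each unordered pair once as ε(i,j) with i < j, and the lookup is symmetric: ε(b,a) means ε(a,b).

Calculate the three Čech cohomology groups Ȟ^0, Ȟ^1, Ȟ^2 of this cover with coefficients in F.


cover nerve:
  V1={{q},{q,s}} V2={{p},{s},{t},{p,s},{p,t},{q,s},{s,t},{p,s,t}} V3={{q},{t},{p,t},{q,s},{s,t},{p,s,t}} V4={{q},{s},{p,s},{q,s},{s,t},{p,s,t}} V5={{r}} V6={{t},{p,t},{s,t},{p,s,t}}
  V12={{q,s}} V13={{q},{q,s}} V14={{q},{q,s}} V23={{t},{p,t},{q,s},{s,t},{p,s,t}} V24={{s},{p,s},{q,s},{s,t},{p,s,t}} V26={{t},{p,t},{s,t},{p,s,t}} V34={{q},{q,s},{s,t},{p,s,t}} V36={{t},{p,t},{s,t},{p,s,t}} V46={{s,t},{p,s,t}}
  V123={{q,s}} V124={{q,s}} V134={{q},{q,s}} V234={{q,s},{s,t},{p,s,t}} V236={{t},{p,t},{s,t},{p,s,t}} V246={{s,t},{p,s,t}} V346={{s,t},{p,s,t}}
  V1234={{q,s}} V2346={{s,t},{p,s,t}}
C dims 6,9,7,2; δ0: rk 4, SNF 1^4; δ1: rk 5, SNF 1^5; δ2: rk 2, SNF 1^2
Ȟ^0: (6−4)−0=2 ⇒ Z^2
Ȟ^1: (9−5)−4=0 ⇒ 0
Ȟ^2: (7−2)−5=0 ⇒ 0

Ȟ^0(U;F) ≅ Z^2, Ȟ^1(U;F) ≅ 0 and Ȟ^2(U;F) ≅ 0
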